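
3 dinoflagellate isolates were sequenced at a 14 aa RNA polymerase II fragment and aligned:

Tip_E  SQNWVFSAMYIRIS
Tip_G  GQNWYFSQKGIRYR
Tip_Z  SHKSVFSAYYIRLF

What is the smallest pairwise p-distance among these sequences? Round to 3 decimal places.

Pairwise Hamming distances:
  Tip_E vs Tip_G: 7
  Tip_E vs Tip_Z: 6
  Tip_G vs Tip_Z: 10
The smallest is 6 mismatches, between Tip_E and Tip_Z; p = 6/14 = 0.429.

0.429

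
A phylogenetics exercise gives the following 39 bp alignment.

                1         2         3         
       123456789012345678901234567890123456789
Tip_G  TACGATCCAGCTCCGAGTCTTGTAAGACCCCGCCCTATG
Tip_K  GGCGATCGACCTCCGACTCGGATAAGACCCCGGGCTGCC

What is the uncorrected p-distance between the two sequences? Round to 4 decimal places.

Differing sites — 1:T/G; 2:A/G; 8:C/G; 10:G/C; 17:G/C; 20:T/G; 21:T/G; 22:G/A; 33:C/G; 34:C/G; 37:A/G; 38:T/C; 39:G/C.
There are 13 differences over 39 sites, so p = 13/39 = 0.3333.

0.3333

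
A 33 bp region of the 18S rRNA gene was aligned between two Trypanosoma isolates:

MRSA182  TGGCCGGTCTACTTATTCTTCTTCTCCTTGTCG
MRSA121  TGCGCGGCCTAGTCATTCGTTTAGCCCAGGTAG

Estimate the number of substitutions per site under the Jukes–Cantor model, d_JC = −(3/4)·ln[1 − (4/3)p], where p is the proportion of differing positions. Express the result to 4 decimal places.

0.5587

Mismatches occur at site 3 (G→C), site 4 (C→G), site 8 (T→C), site 12 (C→G), site 14 (T→C), site 19 (T→G), site 21 (C→T), site 23 (T→A), site 24 (C→G), site 25 (T→C), site 28 (T→A), site 29 (T→G), site 32 (C→A).
p = 13/33 = 0.393939.
d = −0.75 · ln(1 − (4/3)·0.393939) = −0.75 · ln(0.474748) = −0.75 · (-0.744971) = 0.5587.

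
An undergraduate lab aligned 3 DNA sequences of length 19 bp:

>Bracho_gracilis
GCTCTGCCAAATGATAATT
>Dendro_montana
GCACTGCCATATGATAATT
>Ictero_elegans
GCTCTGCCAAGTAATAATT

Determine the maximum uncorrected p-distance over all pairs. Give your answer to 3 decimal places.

Pairwise Hamming distances:
  Bracho_gracilis vs Dendro_montana: 2
  Bracho_gracilis vs Ictero_elegans: 2
  Dendro_montana vs Ictero_elegans: 4
The largest is 4 mismatches, between Dendro_montana and Ictero_elegans; p = 4/19 = 0.211.

0.211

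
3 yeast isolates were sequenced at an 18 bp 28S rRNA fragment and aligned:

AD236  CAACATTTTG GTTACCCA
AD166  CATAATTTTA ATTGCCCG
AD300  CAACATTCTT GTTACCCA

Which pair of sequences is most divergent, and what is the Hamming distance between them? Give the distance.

7

Pairwise Hamming distances:
  AD236 vs AD166: 6
  AD236 vs AD300: 2
  AD166 vs AD300: 7
The largest is 7, between AD166 and AD300.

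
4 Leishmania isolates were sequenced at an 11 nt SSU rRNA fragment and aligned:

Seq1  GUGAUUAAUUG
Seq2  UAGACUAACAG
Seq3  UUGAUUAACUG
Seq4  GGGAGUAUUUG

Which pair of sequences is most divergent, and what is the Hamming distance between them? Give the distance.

Pairwise Hamming distances:
  Seq1 vs Seq2: 5
  Seq1 vs Seq3: 2
  Seq1 vs Seq4: 3
  Seq2 vs Seq3: 3
  Seq2 vs Seq4: 6
  Seq3 vs Seq4: 5
The largest is 6, between Seq2 and Seq4.

6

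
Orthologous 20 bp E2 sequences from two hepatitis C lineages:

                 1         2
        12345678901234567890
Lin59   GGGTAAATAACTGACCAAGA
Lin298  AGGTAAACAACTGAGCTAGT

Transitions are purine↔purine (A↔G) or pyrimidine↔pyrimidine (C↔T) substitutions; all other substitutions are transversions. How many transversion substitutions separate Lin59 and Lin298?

Mismatches occur at site 1 (G↔A, transition), site 8 (T↔C, transition), site 15 (C↔G, transversion), site 17 (A↔T, transversion), site 20 (A↔T, transversion).
Of the 5 differences, 2 transitions and 3 transversions, so the answer is 3.

3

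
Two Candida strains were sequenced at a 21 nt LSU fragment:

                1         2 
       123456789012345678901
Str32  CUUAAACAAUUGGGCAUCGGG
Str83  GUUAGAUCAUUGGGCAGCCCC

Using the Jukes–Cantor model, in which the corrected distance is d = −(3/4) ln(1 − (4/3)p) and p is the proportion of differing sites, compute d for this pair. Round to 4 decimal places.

Mismatches occur at site 1 (C→G), site 5 (A→G), site 7 (C→U), site 8 (A→C), site 17 (U→G), site 19 (G→C), site 20 (G→C), site 21 (G→C).
p = 8/21 = 0.380952.
d = −0.75 · ln(1 − (4/3)·0.380952) = −0.75 · ln(0.492064) = −0.75 · (-0.709146) = 0.5319.

0.5319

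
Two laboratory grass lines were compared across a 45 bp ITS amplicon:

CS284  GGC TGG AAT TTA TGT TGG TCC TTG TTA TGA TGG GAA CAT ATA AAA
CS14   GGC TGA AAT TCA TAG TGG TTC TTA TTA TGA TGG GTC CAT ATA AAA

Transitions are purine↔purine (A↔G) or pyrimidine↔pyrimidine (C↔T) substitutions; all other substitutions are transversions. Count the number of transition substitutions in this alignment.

5

Differing sites — 6:G/A (Ti); 11:T/C (Ti); 14:G/A (Ti); 15:T/G (Tv); 20:C/T (Ti); 24:G/A (Ti); 35:A/T (Tv); 36:A/C (Tv).
Of the 8 differences, 5 transitions and 3 transversions, so the answer is 5.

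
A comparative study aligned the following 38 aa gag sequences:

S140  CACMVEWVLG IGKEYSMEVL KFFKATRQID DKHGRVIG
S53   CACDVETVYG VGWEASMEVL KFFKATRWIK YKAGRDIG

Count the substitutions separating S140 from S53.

Differing sites — 4:M/D; 7:W/T; 9:L/Y; 11:I/V; 13:K/W; 15:Y/A; 28:Q/W; 30:D/K; 31:D/Y; 33:H/A; 36:V/D.
That gives 11 mismatches out of 38 aligned sites, so the Hamming distance is 11.

11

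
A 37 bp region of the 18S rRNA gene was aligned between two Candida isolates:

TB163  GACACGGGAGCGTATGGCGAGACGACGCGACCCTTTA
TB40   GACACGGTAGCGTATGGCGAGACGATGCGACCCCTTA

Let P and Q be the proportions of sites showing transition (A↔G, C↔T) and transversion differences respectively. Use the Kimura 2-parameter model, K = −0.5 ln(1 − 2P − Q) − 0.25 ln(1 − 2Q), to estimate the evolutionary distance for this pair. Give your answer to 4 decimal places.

0.0865

The sequences differ at positions 8 (G/T, transversion), 26 (C/T, transition), 34 (T/C, transition).
Of the 3 differences, 2 transitions and 1 transversion over 37 sites: P = 2/37 = 0.054054, Q = 1/37 = 0.027027.
d = −0.5·ln(0.864865) − 0.25·ln(0.945946) = −0.5·(-0.145182) − 0.25·(-0.055570) = 0.0865.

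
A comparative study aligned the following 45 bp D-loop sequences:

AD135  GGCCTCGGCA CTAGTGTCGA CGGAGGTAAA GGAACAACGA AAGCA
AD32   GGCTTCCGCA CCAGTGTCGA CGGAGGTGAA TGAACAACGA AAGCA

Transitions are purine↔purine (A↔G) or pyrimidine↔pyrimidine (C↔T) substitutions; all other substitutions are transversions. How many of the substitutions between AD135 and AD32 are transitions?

Differing sites — 4:C/T (Ti); 7:G/C (Tv); 12:T/C (Ti); 28:A/G (Ti); 31:G/T (Tv).
Of the 5 differences, 3 transitions and 2 transversions, so the answer is 3.

3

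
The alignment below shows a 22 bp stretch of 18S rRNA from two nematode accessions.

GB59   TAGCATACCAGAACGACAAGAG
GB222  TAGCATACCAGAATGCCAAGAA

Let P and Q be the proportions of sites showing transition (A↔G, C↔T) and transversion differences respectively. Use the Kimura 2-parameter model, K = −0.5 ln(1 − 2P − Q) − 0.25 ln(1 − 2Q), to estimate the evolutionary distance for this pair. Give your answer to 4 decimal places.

0.1527

Differing sites — 14:C/T (Ti); 16:A/C (Tv); 22:G/A (Ti).
Of the 3 differences, 2 transitions and 1 transversion over 22 sites: P = 2/22 = 0.090909, Q = 1/22 = 0.045455.
d = −0.5·ln(0.772727) − 0.25·ln(0.909090) = −0.5·(-0.257829) − 0.25·(-0.095311) = 0.1527.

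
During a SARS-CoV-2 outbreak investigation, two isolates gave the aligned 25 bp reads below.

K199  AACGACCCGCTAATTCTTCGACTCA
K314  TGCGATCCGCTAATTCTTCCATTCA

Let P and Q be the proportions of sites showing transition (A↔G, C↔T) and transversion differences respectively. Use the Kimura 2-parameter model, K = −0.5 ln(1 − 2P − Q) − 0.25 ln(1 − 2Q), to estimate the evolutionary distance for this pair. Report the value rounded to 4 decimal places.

0.2364

Mismatches occur at site 1 (A↔T, transversion), site 2 (A↔G, transition), site 6 (C↔T, transition), site 20 (G↔C, transversion), site 22 (C↔T, transition).
Of the 5 differences, 3 transitions and 2 transversions over 25 sites: P = 3/25 = 0.120000, Q = 2/25 = 0.080000.
d = −0.5·ln(0.680000) − 0.25·ln(0.840000) = −0.5·(-0.385662) − 0.25·(-0.174353) = 0.2364.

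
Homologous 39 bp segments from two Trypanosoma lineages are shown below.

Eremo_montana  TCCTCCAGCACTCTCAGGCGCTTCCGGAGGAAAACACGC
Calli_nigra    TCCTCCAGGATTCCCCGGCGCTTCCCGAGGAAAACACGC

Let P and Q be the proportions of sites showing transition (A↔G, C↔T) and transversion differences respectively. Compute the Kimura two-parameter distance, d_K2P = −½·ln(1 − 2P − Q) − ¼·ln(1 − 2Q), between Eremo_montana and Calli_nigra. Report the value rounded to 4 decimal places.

Mismatches occur at site 9 (C/G, transversion), site 11 (C/T, transition), site 14 (T/C, transition), site 16 (A/C, transversion), site 26 (G/C, transversion).
Of the 5 differences, 2 transitions and 3 transversions over 39 sites: P = 2/39 = 0.051282, Q = 3/39 = 0.076923.
d = −0.5·ln(0.820513) − 0.25·ln(0.846154) = −0.5·(-0.197826) − 0.25·(-0.167054) = 0.1407.

0.1407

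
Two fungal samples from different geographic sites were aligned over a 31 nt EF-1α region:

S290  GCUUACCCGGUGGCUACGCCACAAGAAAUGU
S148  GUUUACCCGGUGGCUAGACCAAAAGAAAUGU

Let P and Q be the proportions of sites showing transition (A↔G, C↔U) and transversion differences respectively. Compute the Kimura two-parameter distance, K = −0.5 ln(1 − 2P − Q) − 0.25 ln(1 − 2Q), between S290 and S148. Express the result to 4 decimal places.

Mismatches occur at site 2 (C↔U, transition), site 17 (C↔G, transversion), site 18 (G↔A, transition), site 22 (C↔A, transversion).
Of the 4 differences, 2 transitions and 2 transversions over 31 sites: P = 2/31 = 0.064516, Q = 2/31 = 0.064516.
d = −0.5·ln(0.806452) − 0.25·ln(0.870968) = −0.5·(-0.215111) − 0.25·(-0.138150) = 0.1421.

0.1421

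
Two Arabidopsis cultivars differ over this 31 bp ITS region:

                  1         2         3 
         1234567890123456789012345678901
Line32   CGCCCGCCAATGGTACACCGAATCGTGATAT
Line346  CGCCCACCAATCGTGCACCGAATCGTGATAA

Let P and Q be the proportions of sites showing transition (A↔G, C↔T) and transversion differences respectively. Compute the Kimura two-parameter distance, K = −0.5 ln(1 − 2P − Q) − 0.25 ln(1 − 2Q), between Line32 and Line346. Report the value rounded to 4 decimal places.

0.1421

Mismatches occur at site 6 (G↔A, transition), site 12 (G↔C, transversion), site 15 (A↔G, transition), site 31 (T↔A, transversion).
Of the 4 differences, 2 transitions and 2 transversions over 31 sites: P = 2/31 = 0.064516, Q = 2/31 = 0.064516.
d = −0.5·ln(0.806452) − 0.25·ln(0.870968) = −0.5·(-0.215111) − 0.25·(-0.138150) = 0.1421.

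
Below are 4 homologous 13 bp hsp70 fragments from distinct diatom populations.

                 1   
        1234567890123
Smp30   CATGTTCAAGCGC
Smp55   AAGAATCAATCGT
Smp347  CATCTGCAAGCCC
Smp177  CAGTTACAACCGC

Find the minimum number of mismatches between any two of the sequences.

Pairwise Hamming distances:
  Smp30 vs Smp55: 6
  Smp30 vs Smp347: 3
  Smp30 vs Smp177: 4
  Smp55 vs Smp347: 8
  Smp55 vs Smp177: 6
  Smp347 vs Smp177: 5
The smallest is 3, between Smp30 and Smp347.

3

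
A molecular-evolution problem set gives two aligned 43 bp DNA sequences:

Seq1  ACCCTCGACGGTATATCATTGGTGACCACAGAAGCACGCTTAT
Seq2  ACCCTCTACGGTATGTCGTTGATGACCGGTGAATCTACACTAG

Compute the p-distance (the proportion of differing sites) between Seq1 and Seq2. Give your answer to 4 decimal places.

Mismatches occur at site 7 (G/T), site 15 (A/G), site 18 (A/G), site 22 (G/A), site 28 (A/G), site 29 (C/G), site 30 (A/T), site 34 (G/T), site 36 (A/T), site 37 (C/A), site 38 (G/C), site 39 (C/A), site 40 (T/C), site 43 (T/G).
There are 14 differences over 43 sites, so p = 14/43 = 0.3256.

0.3256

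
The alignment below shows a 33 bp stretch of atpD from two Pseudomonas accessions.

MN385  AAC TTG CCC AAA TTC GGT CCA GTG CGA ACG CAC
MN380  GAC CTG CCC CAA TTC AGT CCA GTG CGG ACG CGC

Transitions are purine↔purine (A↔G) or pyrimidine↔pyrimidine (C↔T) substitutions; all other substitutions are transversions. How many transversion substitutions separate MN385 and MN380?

Mismatches occur at site 1 (A/G, transition), site 4 (T/C, transition), site 10 (A/C, transversion), site 16 (G/A, transition), site 27 (A/G, transition), site 32 (A/G, transition).
Of the 6 differences, 5 transitions and 1 transversion, so the answer is 1.

1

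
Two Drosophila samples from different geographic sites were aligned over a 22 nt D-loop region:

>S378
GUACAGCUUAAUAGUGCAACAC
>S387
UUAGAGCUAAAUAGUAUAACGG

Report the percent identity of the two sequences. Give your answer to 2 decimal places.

68.18%

The sequences differ at positions 1 (G/U), 4 (C/G), 9 (U/A), 16 (G/A), 17 (C/U), 21 (A/G), 22 (C/G).
15 of the 22 sites match, so the percent identity is 15/22 × 100 = 68.18%.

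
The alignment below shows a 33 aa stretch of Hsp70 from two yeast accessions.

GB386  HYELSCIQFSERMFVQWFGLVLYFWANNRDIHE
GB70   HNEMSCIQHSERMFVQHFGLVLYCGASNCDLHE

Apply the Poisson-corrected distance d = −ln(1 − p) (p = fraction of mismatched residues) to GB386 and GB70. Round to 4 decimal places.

0.3185

The sequences differ at positions 2 (Y/N), 4 (L/M), 9 (F/H), 17 (W/H), 24 (F/C), 25 (W/G), 27 (N/S), 29 (R/C), 31 (I/L).
p = 9/33 = 0.272727.
d = −ln(1 − 0.272727) = −ln(0.727273) = 0.3185.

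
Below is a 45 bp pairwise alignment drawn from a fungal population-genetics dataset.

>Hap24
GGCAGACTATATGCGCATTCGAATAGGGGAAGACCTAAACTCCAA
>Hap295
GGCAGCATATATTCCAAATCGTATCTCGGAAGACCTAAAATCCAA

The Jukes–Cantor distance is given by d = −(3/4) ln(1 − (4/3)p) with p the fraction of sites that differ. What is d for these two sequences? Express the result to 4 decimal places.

Differing sites — 6:A/C; 7:C/A; 13:G/T; 15:G/C; 16:C/A; 18:T/A; 22:A/T; 25:A/C; 26:G/T; 27:G/C; 40:C/A.
p = 11/45 = 0.244444.
d = −0.75 · ln(1 − (4/3)·0.244444) = −0.75 · ln(0.674075) = −0.75 · (-0.394414) = 0.2958.

0.2958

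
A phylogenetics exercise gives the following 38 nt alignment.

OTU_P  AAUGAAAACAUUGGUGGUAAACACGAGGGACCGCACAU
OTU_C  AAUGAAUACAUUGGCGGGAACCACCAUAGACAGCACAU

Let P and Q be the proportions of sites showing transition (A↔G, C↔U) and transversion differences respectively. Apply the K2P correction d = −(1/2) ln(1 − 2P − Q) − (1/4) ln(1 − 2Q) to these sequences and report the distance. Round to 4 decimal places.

Differing sites — 7:A/U (Tv); 15:U/C (Ti); 18:U/G (Tv); 21:A/C (Tv); 25:G/C (Tv); 27:G/U (Tv); 28:G/A (Ti); 32:C/A (Tv).
Of the 8 differences, 2 transitions and 6 transversions over 38 sites: P = 2/38 = 0.052632, Q = 6/38 = 0.157895.
d = −0.5·ln(0.736841) − 0.25·ln(0.684210) = −0.5·(-0.305383) − 0.25·(-0.379490) = 0.2476.

0.2476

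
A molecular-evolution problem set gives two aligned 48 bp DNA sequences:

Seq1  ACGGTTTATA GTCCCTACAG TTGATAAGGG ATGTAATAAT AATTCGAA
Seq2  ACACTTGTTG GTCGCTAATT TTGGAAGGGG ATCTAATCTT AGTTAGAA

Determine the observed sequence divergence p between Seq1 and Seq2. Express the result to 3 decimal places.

0.354

Mismatches occur at site 3 (G→A), site 4 (G→C), site 7 (T→G), site 8 (A→T), site 10 (A→G), site 14 (C→G), site 18 (C→A), site 19 (A→T), site 20 (G→T), site 24 (A→G), site 25 (T→A), site 27 (A→G), site 33 (G→C), site 38 (A→C), site 39 (A→T), site 42 (A→G), site 45 (C→A).
There are 17 differences over 48 sites, so p = 17/48 = 0.354.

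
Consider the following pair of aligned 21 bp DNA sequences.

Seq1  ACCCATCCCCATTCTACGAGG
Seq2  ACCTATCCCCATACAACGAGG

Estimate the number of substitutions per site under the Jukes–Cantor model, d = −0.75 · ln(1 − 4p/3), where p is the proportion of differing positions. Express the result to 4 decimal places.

Mismatches occur at site 4 (C/T), site 13 (T/A), site 15 (T/A).
p = 3/21 = 0.142857.
d = −0.75 · ln(1 − (4/3)·0.142857) = −0.75 · ln(0.809524) = −0.75 · (-0.211309) = 0.1585.

0.1585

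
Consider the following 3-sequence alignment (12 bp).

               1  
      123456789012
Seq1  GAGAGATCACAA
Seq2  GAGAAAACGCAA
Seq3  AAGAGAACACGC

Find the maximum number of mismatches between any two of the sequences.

5

Pairwise Hamming distances:
  Seq1 vs Seq2: 3
  Seq1 vs Seq3: 4
  Seq2 vs Seq3: 5
The largest is 5, between Seq2 and Seq3.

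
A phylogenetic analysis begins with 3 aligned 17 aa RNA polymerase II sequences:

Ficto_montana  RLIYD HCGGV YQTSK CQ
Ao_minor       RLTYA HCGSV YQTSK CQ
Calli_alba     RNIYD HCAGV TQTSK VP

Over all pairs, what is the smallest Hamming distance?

Pairwise Hamming distances:
  Ficto_montana vs Ao_minor: 3
  Ficto_montana vs Calli_alba: 5
  Ao_minor vs Calli_alba: 8
The smallest is 3, between Ficto_montana and Ao_minor.

3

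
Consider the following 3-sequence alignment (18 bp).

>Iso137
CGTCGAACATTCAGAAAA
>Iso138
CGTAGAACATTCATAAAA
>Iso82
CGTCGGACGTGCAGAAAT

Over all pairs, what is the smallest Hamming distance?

2

Pairwise Hamming distances:
  Iso137 vs Iso138: 2
  Iso137 vs Iso82: 4
  Iso138 vs Iso82: 6
The smallest is 2, between Iso137 and Iso138.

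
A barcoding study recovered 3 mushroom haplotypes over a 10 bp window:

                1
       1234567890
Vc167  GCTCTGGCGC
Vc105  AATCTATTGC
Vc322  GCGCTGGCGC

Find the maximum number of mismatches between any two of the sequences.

6

Pairwise Hamming distances:
  Vc167 vs Vc105: 5
  Vc167 vs Vc322: 1
  Vc105 vs Vc322: 6
The largest is 6, between Vc105 and Vc322.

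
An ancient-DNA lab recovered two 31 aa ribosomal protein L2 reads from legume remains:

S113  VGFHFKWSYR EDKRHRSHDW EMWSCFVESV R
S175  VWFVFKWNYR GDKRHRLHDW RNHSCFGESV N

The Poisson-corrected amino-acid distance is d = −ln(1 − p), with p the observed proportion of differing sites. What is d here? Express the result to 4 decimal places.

0.3895

The sequences differ at positions 2 (G/W), 4 (H/V), 8 (S/N), 11 (E/G), 17 (S/L), 21 (E/R), 22 (M/N), 23 (W/H), 27 (V/G), 31 (R/N).
p = 10/31 = 0.322581.
d = −ln(1 − 0.322581) = −ln(0.677419) = 0.3895.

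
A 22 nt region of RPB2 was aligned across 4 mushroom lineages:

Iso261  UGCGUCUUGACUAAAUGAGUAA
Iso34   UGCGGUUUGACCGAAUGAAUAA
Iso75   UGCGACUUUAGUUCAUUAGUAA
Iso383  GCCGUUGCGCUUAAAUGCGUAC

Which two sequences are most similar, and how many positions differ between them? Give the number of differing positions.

5

Pairwise Hamming distances:
  Iso261 vs Iso34: 5
  Iso261 vs Iso75: 6
  Iso261 vs Iso383: 9
  Iso34 vs Iso75: 9
  Iso34 vs Iso383: 12
  Iso75 vs Iso383: 14
The smallest is 5, between Iso261 and Iso34.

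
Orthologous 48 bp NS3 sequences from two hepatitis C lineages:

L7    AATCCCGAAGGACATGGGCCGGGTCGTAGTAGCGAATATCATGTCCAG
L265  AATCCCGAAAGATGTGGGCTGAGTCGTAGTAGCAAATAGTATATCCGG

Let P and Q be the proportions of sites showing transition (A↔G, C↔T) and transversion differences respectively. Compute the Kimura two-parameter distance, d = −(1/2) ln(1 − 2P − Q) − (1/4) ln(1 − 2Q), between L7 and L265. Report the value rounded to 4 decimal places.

0.2626

Mismatches occur at site 10 (G/A, transition), site 13 (C/T, transition), site 14 (A/G, transition), site 20 (C/T, transition), site 22 (G/A, transition), site 34 (G/A, transition), site 39 (T/G, transversion), site 40 (C/T, transition), site 43 (G/A, transition), site 47 (A/G, transition).
Of the 10 differences, 9 transitions and 1 transversion over 48 sites: P = 9/48 = 0.187500, Q = 1/48 = 0.020833.
d = −0.5·ln(0.604167) − 0.25·ln(0.958334) = −0.5·(-0.503905) − 0.25·(-0.042559) = 0.2626.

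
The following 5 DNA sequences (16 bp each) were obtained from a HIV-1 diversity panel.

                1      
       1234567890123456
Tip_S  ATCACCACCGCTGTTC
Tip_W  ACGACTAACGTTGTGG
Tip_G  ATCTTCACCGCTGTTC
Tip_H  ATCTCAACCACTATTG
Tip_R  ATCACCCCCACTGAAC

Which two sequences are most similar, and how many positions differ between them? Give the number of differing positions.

Pairwise Hamming distances:
  Tip_S vs Tip_W: 7
  Tip_S vs Tip_G: 2
  Tip_S vs Tip_H: 5
  Tip_S vs Tip_R: 4
  Tip_W vs Tip_G: 9
  Tip_W vs Tip_H: 9
  Tip_W vs Tip_R: 10
  Tip_G vs Tip_H: 5
  Tip_G vs Tip_R: 6
  Tip_H vs Tip_R: 7
The smallest is 2, between Tip_S and Tip_G.

2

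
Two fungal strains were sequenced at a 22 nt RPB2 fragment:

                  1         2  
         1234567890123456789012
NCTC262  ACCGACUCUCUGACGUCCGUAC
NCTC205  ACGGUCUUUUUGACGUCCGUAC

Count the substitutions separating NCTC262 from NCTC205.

4

Mismatches occur at site 3 (C↔G), site 5 (A↔U), site 8 (C↔U), site 10 (C↔U).
That gives 4 mismatches out of 22 aligned sites, so the Hamming distance is 4.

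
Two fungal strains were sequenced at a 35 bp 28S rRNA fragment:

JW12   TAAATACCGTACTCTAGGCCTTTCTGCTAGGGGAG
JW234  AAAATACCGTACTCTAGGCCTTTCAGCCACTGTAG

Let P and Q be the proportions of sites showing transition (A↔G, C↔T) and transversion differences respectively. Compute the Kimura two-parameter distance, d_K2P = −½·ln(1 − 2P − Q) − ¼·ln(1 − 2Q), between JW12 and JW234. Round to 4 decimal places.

0.1957

The sequences differ at positions 1 (T/A, transversion), 25 (T/A, transversion), 28 (T/C, transition), 30 (G/C, transversion), 31 (G/T, transversion), 33 (G/T, transversion).
Of the 6 differences, 1 transition and 5 transversions over 35 sites: P = 1/35 = 0.028571, Q = 5/35 = 0.142857.
d = −0.5·ln(0.800001) − 0.25·ln(0.714286) = −0.5·(-0.223142) − 0.25·(-0.336472) = 0.1957.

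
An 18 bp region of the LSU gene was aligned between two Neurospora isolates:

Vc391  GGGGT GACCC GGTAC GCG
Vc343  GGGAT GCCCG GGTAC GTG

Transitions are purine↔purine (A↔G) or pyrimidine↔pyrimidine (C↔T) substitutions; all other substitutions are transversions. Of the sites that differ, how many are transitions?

The sequences differ at positions 4 (G/A, transition), 7 (A/C, transversion), 10 (C/G, transversion), 17 (C/T, transition).
Of the 4 differences, 2 transitions and 2 transversions, so the answer is 2.

2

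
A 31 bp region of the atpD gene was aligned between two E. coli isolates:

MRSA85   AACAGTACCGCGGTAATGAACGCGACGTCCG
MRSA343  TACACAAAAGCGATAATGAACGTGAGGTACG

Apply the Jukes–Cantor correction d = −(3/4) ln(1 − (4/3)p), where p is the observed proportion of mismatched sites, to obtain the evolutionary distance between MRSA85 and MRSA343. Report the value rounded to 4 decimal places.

0.3672

The sequences differ at positions 1 (A/T), 5 (G/C), 6 (T/A), 8 (C/A), 9 (C/A), 13 (G/A), 23 (C/T), 26 (C/G), 29 (C/A).
p = 9/31 = 0.290323.
d = −0.75 · ln(1 − (4/3)·0.290323) = −0.75 · ln(0.612903) = −0.75 · (-0.489549) = 0.3672.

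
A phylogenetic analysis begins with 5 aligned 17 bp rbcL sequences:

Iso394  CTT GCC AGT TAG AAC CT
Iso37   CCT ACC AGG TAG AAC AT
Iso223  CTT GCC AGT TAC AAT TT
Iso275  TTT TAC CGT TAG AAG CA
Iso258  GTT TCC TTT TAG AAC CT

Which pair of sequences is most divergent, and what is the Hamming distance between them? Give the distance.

Pairwise Hamming distances:
  Iso394 vs Iso37: 4
  Iso394 vs Iso223: 3
  Iso394 vs Iso275: 6
  Iso394 vs Iso258: 4
  Iso37 vs Iso223: 6
  Iso37 vs Iso275: 9
  Iso37 vs Iso258: 7
  Iso223 vs Iso275: 8
  Iso223 vs Iso258: 7
  Iso275 vs Iso258: 6
The largest is 9, between Iso37 and Iso275.

9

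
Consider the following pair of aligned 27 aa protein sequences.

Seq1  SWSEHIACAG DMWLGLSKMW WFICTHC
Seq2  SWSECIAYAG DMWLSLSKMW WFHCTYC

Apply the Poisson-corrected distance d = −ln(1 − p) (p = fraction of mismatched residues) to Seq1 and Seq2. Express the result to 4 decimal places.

The sequences differ at positions 5 (H/C), 8 (C/Y), 15 (G/S), 23 (I/H), 26 (H/Y).
p = 5/27 = 0.185185.
d = −ln(1 − 0.185185) = −ln(0.814815) = 0.2048.

0.2048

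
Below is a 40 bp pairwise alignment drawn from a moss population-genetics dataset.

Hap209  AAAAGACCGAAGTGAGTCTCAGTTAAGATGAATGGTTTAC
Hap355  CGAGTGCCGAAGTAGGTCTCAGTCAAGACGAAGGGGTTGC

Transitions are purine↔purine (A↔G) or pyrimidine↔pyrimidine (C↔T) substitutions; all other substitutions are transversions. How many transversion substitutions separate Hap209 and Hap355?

Differing sites — 1:A/C (Tv); 2:A/G (Ti); 4:A/G (Ti); 5:G/T (Tv); 6:A/G (Ti); 14:G/A (Ti); 15:A/G (Ti); 24:T/C (Ti); 29:T/C (Ti); 33:T/G (Tv); 36:T/G (Tv); 39:A/G (Ti).
Of the 12 differences, 8 transitions and 4 transversions, so the answer is 4.

4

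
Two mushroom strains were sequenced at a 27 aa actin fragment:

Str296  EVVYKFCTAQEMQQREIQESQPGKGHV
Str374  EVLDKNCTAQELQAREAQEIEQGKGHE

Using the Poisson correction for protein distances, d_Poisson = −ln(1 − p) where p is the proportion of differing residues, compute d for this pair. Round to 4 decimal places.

0.4626

Mismatches occur at site 3 (V→L), site 4 (Y→D), site 6 (F→N), site 12 (M→L), site 14 (Q→A), site 17 (I→A), site 20 (S→I), site 21 (Q→E), site 22 (P→Q), site 27 (V→E).
p = 10/27 = 0.370370.
d = −ln(1 − 0.370370) = −ln(0.629630) = 0.4626.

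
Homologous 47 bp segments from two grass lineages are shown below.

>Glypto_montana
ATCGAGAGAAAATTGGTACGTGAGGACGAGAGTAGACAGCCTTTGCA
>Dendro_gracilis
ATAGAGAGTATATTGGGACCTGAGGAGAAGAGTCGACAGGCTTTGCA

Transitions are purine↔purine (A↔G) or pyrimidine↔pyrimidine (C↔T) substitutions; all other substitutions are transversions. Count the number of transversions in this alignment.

Mismatches occur at site 3 (C↔A, transversion), site 9 (A↔T, transversion), site 11 (A↔T, transversion), site 17 (T↔G, transversion), site 20 (G↔C, transversion), site 27 (C↔G, transversion), site 28 (G↔A, transition), site 34 (A↔C, transversion), site 40 (C↔G, transversion).
Of the 9 differences, 1 transition and 8 transversions, so the answer is 8.

8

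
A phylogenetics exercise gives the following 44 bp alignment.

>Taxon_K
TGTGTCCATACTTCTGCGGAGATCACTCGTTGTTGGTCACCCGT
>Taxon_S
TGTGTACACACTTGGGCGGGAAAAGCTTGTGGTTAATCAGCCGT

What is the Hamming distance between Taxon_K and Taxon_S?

The sequences differ at positions 6 (C/A), 9 (T/C), 14 (C/G), 15 (T/G), 20 (A/G), 21 (G/A), 23 (T/A), 24 (C/A), 25 (A/G), 28 (C/T), 31 (T/G), 35 (G/A), 36 (G/A), 40 (C/G).
That gives 14 mismatches out of 44 aligned sites, so the Hamming distance is 14.

14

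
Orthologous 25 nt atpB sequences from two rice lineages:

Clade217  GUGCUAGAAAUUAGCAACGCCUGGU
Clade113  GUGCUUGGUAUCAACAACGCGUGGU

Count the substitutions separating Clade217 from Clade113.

6

The sequences differ at positions 6 (A/U), 8 (A/G), 9 (A/U), 12 (U/C), 14 (G/A), 21 (C/G).
That gives 6 mismatches out of 25 aligned sites, so the Hamming distance is 6.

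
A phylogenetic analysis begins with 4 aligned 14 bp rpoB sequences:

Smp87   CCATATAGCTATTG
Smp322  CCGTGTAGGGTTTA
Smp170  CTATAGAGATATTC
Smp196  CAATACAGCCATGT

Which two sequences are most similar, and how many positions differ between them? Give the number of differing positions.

4

Pairwise Hamming distances:
  Smp87 vs Smp322: 6
  Smp87 vs Smp170: 4
  Smp87 vs Smp196: 5
  Smp322 vs Smp170: 8
  Smp322 vs Smp196: 9
  Smp170 vs Smp196: 6
The smallest is 4, between Smp87 and Smp170.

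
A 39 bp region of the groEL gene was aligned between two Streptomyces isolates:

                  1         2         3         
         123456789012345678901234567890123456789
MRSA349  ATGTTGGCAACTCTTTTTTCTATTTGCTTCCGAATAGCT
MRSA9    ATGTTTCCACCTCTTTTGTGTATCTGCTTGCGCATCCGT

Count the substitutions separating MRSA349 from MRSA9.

11

Differing sites — 6:G/T; 7:G/C; 10:A/C; 18:T/G; 20:C/G; 24:T/C; 30:C/G; 33:A/C; 36:A/C; 37:G/C; 38:C/G.
That gives 11 mismatches out of 39 aligned sites, so the Hamming distance is 11.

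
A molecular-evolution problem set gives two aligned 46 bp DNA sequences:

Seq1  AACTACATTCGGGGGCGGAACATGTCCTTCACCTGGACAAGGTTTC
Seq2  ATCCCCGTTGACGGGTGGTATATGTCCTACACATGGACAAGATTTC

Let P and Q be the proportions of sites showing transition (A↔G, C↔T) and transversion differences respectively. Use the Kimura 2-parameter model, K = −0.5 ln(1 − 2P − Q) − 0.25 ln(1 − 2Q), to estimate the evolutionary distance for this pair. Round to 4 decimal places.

0.3571

The sequences differ at positions 2 (A/T, transversion), 4 (T/C, transition), 5 (A/C, transversion), 7 (A/G, transition), 10 (C/G, transversion), 11 (G/A, transition), 12 (G/C, transversion), 16 (C/T, transition), 19 (A/T, transversion), 21 (C/T, transition), 29 (T/A, transversion), 33 (C/A, transversion), 42 (G/A, transition).
Of the 13 differences, 6 transitions and 7 transversions over 46 sites: P = 6/46 = 0.130435, Q = 7/46 = 0.152174.
d = −0.5·ln(0.586956) − 0.25·ln(0.695652) = −0.5·(-0.532805) − 0.25·(-0.362906) = 0.3571.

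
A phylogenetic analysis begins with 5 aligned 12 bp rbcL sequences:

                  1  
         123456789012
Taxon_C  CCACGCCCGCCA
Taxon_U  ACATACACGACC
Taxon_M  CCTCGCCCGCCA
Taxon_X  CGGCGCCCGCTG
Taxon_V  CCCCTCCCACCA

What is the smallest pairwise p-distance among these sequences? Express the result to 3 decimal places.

Pairwise Hamming distances:
  Taxon_C vs Taxon_U: 6
  Taxon_C vs Taxon_M: 1
  Taxon_C vs Taxon_X: 4
  Taxon_C vs Taxon_V: 3
  Taxon_U vs Taxon_M: 7
  Taxon_U vs Taxon_X: 9
  Taxon_U vs Taxon_V: 8
  Taxon_M vs Taxon_X: 4
  Taxon_M vs Taxon_V: 3
  Taxon_X vs Taxon_V: 6
The smallest is 1 mismatch, between Taxon_C and Taxon_M; p = 1/12 = 0.083.

0.083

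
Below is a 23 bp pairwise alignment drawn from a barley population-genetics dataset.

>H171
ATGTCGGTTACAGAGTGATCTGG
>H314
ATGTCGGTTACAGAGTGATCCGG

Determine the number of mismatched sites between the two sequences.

1

Differing sites — 21:T/C.
That gives 1 mismatch out of 23 aligned sites, so the Hamming distance is 1.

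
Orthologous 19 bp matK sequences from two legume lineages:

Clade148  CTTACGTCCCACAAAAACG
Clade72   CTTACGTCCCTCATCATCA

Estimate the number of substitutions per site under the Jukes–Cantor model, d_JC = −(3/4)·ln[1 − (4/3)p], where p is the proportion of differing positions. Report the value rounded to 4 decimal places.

The sequences differ at positions 11 (A/T), 14 (A/T), 15 (A/C), 17 (A/T), 19 (G/A).
p = 5/19 = 0.263158.
d = −0.75 · ln(1 − (4/3)·0.263158) = −0.75 · ln(0.649123) = −0.75 · (-0.432133) = 0.3241.

0.3241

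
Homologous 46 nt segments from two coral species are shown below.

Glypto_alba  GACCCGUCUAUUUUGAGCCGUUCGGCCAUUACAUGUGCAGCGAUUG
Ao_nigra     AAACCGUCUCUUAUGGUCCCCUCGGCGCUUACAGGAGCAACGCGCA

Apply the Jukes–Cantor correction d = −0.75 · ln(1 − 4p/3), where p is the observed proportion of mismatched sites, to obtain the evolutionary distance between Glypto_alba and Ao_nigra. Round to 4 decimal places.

0.5091

Mismatches occur at site 1 (G→A), site 3 (C→A), site 10 (A→C), site 13 (U→A), site 16 (A→G), site 17 (G→U), site 20 (G→C), site 21 (U→C), site 27 (C→G), site 28 (A→C), site 34 (U→G), site 36 (U→A), site 40 (G→A), site 43 (A→C), site 44 (U→G), site 45 (U→C), site 46 (G→A).
p = 17/46 = 0.369565.
d = −0.75 · ln(1 − (4/3)·0.369565) = −0.75 · ln(0.507247) = −0.75 · (-0.678757) = 0.5091.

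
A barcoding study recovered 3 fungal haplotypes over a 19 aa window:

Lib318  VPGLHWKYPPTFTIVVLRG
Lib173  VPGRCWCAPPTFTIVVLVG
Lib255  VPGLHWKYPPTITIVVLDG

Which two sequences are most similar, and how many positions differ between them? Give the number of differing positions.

Pairwise Hamming distances:
  Lib318 vs Lib173: 5
  Lib318 vs Lib255: 2
  Lib173 vs Lib255: 6
The smallest is 2, between Lib318 and Lib255.

2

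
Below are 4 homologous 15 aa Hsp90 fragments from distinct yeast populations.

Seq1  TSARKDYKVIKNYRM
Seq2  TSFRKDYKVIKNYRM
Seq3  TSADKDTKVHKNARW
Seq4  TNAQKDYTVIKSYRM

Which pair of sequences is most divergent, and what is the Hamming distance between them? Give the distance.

Pairwise Hamming distances:
  Seq1 vs Seq2: 1
  Seq1 vs Seq3: 5
  Seq1 vs Seq4: 4
  Seq2 vs Seq3: 6
  Seq2 vs Seq4: 5
  Seq3 vs Seq4: 8
The largest is 8, between Seq3 and Seq4.

8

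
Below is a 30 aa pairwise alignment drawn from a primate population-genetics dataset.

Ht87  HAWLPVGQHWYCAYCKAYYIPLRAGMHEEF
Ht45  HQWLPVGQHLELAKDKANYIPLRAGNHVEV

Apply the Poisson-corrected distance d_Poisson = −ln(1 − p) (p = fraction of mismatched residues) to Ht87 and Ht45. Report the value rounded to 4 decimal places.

0.4055

Differing sites — 2:A/Q; 10:W/L; 11:Y/E; 12:C/L; 14:Y/K; 15:C/D; 18:Y/N; 26:M/N; 28:E/V; 30:F/V.
p = 10/30 = 0.333333.
d = −ln(1 − 0.333333) = −ln(0.666667) = 0.4055.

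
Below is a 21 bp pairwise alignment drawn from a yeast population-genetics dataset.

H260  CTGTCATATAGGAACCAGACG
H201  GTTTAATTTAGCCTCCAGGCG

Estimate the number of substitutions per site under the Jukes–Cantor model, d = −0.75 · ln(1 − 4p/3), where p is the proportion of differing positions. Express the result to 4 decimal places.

Differing sites — 1:C/G; 3:G/T; 5:C/A; 8:A/T; 12:G/C; 13:A/C; 14:A/T; 19:A/G.
p = 8/21 = 0.380952.
d = −0.75 · ln(1 − (4/3)·0.380952) = −0.75 · ln(0.492064) = −0.75 · (-0.709146) = 0.5319.

0.5319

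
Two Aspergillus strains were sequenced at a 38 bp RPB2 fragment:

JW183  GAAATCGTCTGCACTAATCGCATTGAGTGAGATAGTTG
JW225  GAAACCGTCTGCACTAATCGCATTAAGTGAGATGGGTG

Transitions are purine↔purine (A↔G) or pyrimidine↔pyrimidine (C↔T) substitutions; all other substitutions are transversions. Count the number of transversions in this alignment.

1

Differing sites — 5:T/C (Ti); 25:G/A (Ti); 34:A/G (Ti); 36:T/G (Tv).
Of the 4 differences, 3 transitions and 1 transversion, so the answer is 1.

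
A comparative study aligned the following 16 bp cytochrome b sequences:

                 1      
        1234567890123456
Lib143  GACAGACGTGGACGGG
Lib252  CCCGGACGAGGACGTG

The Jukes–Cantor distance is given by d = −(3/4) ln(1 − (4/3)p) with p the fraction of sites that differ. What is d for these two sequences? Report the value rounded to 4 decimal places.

0.4042

The sequences differ at positions 1 (G/C), 2 (A/C), 4 (A/G), 9 (T/A), 15 (G/T).
p = 5/16 = 0.312500.
d = −0.75 · ln(1 − (4/3)·0.312500) = −0.75 · ln(0.583333) = −0.75 · (-0.538997) = 0.4042.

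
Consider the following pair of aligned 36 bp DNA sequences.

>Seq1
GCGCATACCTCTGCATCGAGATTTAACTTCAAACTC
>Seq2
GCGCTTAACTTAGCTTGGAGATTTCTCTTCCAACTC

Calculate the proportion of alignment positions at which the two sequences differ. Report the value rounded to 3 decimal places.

0.250

Differing sites — 5:A/T; 8:C/A; 11:C/T; 12:T/A; 15:A/T; 17:C/G; 25:A/C; 26:A/T; 31:A/C.
There are 9 differences over 36 sites, so p = 9/36 = 0.250.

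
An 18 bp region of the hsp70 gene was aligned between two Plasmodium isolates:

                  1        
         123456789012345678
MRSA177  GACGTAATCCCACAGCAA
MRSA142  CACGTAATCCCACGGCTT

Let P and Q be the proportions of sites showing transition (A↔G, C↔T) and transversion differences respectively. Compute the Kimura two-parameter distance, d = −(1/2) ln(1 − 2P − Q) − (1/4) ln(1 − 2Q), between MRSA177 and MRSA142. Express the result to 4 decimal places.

0.2641

Mismatches occur at site 1 (G/C, transversion), site 14 (A/G, transition), site 17 (A/T, transversion), site 18 (A/T, transversion).
Of the 4 differences, 1 transition and 3 transversions over 18 sites: P = 1/18 = 0.055556, Q = 3/18 = 0.166667.
d = −0.5·ln(0.722221) − 0.25·ln(0.666666) = −0.5·(-0.325424) − 0.25·(-0.405466) = 0.2641.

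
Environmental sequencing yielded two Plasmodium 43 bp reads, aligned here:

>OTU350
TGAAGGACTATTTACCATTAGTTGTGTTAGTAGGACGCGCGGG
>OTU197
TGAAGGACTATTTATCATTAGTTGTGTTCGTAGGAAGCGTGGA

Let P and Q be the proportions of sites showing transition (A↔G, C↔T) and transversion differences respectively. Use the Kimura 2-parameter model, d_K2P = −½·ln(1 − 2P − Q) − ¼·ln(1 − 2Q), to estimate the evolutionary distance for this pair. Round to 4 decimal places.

Differing sites — 15:C/T (Ti); 29:A/C (Tv); 36:C/A (Tv); 40:C/T (Ti); 43:G/A (Ti).
Of the 5 differences, 3 transitions and 2 transversions over 43 sites: P = 3/43 = 0.069767, Q = 2/43 = 0.046512.
d = −0.5·ln(0.813954) − 0.25·ln(0.906976) = −0.5·(-0.205851) − 0.25·(-0.097639) = 0.1273.

0.1273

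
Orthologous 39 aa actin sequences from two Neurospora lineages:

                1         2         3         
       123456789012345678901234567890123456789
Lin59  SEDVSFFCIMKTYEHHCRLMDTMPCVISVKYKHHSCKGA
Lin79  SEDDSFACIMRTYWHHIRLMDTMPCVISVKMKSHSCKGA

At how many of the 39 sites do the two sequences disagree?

Differing sites — 4:V/D; 7:F/A; 11:K/R; 14:E/W; 17:C/I; 31:Y/M; 33:H/S.
That gives 7 mismatches out of 39 aligned sites, so the Hamming distance is 7.

7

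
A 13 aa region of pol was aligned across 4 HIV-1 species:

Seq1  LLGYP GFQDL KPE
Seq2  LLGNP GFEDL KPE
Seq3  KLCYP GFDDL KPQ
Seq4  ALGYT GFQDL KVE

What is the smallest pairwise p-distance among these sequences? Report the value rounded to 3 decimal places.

Pairwise Hamming distances:
  Seq1 vs Seq2: 2
  Seq1 vs Seq3: 4
  Seq1 vs Seq4: 3
  Seq2 vs Seq3: 5
  Seq2 vs Seq4: 5
  Seq3 vs Seq4: 6
The smallest is 2 mismatches, between Seq1 and Seq2; p = 2/13 = 0.154.

0.154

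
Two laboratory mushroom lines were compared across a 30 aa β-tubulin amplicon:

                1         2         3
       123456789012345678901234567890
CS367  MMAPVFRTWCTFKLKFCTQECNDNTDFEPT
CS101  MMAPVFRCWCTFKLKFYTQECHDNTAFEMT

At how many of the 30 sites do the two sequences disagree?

The sequences differ at positions 8 (T/C), 17 (C/Y), 22 (N/H), 26 (D/A), 29 (P/M).
That gives 5 mismatches out of 30 aligned sites, so the Hamming distance is 5.

5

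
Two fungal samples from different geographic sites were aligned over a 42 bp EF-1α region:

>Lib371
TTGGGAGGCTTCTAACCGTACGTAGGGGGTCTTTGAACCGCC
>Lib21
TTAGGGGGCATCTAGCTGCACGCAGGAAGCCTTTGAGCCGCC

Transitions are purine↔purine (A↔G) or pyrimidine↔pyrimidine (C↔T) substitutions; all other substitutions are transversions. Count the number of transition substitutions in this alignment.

10

The sequences differ at positions 3 (G/A, transition), 6 (A/G, transition), 10 (T/A, transversion), 15 (A/G, transition), 17 (C/T, transition), 19 (T/C, transition), 23 (T/C, transition), 27 (G/A, transition), 28 (G/A, transition), 30 (T/C, transition), 37 (A/G, transition).
Of the 11 differences, 10 transitions and 1 transversion, so the answer is 10.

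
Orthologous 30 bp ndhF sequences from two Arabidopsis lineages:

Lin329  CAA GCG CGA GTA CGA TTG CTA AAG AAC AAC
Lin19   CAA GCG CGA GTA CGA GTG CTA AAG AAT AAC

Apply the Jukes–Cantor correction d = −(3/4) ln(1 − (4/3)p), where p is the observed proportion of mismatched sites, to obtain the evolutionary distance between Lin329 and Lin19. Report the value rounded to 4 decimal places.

0.0698

Mismatches occur at site 16 (T→G), site 27 (C→T).
p = 2/30 = 0.066667.
d = −0.75 · ln(1 − (4/3)·0.066667) = −0.75 · ln(0.911111) = −0.75 · (-0.093091) = 0.0698.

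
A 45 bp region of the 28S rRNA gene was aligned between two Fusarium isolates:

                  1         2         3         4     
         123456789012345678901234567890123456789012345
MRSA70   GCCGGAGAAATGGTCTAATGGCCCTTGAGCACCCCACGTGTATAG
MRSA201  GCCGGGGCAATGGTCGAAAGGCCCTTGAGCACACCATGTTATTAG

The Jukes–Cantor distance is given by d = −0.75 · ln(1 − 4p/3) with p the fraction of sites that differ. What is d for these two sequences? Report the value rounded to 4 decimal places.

Mismatches occur at site 6 (A↔G), site 8 (A↔C), site 16 (T↔G), site 19 (T↔A), site 33 (C↔A), site 37 (C↔T), site 40 (G↔T), site 41 (T↔A), site 42 (A↔T).
p = 9/45 = 0.200000.
d = −0.75 · ln(1 − (4/3)·0.200000) = −0.75 · ln(0.733333) = −0.75 · (-0.310155) = 0.2326.

0.2326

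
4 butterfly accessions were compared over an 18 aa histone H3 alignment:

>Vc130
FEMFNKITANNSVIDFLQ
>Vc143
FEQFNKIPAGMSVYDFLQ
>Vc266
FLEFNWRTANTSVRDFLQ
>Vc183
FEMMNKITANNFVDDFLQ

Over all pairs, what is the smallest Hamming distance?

Pairwise Hamming distances:
  Vc130 vs Vc143: 5
  Vc130 vs Vc266: 6
  Vc130 vs Vc183: 3
  Vc143 vs Vc266: 8
  Vc143 vs Vc183: 7
  Vc266 vs Vc183: 8
The smallest is 3, between Vc130 and Vc183.

3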